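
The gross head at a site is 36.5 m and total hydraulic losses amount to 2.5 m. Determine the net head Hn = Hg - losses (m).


Hn = 36.5 - 2.5 = 34.0000 m


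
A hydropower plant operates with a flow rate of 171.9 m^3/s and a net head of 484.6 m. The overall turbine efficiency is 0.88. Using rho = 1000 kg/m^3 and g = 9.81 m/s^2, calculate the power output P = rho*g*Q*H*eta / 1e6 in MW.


P = 1000 * 9.81 * 171.9 * 484.6 * 0.88 / 1e6 = 719.1359 MW


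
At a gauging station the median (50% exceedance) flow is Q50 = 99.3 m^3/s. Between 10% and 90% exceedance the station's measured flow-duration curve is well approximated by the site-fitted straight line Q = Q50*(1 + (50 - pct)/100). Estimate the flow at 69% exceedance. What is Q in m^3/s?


Q = 99.3 * (1 + (50 - 69)/100) = 80.4330 m^3/s


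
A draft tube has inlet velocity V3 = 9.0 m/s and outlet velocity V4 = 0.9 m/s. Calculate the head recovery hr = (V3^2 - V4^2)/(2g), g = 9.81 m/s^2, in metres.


hr = (9.0^2 - 0.9^2) / (2*9.81) = 4.0872 m


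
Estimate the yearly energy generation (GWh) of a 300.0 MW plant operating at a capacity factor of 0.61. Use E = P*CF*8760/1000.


E = 300.0 * 0.61 * 8760 / 1000 = 1603.0800 GWh


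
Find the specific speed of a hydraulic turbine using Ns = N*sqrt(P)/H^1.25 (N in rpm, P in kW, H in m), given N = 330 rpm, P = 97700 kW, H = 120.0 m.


Ns = 330 * 97700^0.5 / 120.0^1.25 = 259.7076


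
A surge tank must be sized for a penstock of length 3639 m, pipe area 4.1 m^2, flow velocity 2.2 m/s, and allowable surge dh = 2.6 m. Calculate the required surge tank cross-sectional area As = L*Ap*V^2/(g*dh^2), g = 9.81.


As = 3639 * 4.1 * 2.2^2 / (9.81 * 2.6^2) = 1088.9190 m^2


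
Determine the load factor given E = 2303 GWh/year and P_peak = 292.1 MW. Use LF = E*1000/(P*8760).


LF = 2303 * 1000 / (292.1 * 8760) = 0.9000


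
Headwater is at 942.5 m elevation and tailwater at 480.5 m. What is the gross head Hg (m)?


Hg = 942.5 - 480.5 = 462.0000 m


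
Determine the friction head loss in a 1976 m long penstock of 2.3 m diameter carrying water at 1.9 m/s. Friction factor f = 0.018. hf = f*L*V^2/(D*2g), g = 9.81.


hf = 0.018 * 1976 * 1.9^2 / (2.3 * 2 * 9.81) = 2.8454 m


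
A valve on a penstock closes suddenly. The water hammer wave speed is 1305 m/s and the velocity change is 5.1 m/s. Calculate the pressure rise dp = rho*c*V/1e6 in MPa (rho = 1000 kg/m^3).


dp = 1000 * 1305 * 5.1 / 1e6 = 6.6555 MPa


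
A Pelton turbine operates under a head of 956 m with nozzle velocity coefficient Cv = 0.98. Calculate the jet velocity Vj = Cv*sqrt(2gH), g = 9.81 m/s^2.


Vj = 0.98 * sqrt(2*9.81*956) = 134.2161 m/s


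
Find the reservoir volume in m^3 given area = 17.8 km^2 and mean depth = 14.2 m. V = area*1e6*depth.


V = 17.8 * 1e6 * 14.2 = 2.5276e+08 m^3


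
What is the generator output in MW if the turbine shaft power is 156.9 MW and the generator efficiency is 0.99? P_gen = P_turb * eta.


P_gen = 156.9 * 0.99 = 155.3310 MW


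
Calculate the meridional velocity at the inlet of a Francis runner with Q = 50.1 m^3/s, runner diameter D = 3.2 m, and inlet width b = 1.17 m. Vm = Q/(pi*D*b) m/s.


Vm = 50.1 / (pi * 3.2 * 1.17) = 4.2594 m/s


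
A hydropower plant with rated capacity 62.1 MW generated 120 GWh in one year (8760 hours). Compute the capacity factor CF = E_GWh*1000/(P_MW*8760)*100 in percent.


CF = 120 * 1000 / (62.1 * 8760) * 100 = 22.0590 %


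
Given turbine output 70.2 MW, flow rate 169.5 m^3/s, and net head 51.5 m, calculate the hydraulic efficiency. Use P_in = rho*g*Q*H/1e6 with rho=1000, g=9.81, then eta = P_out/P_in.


P_in = 1000 * 9.81 * 169.5 * 51.5 / 1e6 = 85.6339 MW
eta = 70.2 / 85.6339 = 0.8198


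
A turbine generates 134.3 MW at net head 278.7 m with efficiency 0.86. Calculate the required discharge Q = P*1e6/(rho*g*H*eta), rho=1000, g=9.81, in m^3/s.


Q = 134.3 * 1e6 / (1000 * 9.81 * 278.7 * 0.86) = 57.1178 m^3/s


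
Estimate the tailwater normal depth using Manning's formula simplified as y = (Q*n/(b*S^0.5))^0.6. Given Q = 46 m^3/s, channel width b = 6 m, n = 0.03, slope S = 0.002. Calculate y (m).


y = (46 * 0.03 / (6 * 0.002^0.5))^0.6 = 2.6713 m


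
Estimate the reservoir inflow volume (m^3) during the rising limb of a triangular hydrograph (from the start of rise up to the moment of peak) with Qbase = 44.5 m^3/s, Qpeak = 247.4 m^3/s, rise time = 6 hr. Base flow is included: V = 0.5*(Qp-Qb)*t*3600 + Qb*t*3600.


V = 0.5*(247.4 - 44.5)*6*3600 + 44.5*6*3600 = 3.1525e+06 m^3


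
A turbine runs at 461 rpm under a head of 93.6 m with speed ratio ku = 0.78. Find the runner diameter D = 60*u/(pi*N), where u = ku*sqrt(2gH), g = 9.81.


u = 0.78 * sqrt(2*9.81*93.6) = 33.4258 m/s
D = 60 * 33.4258 / (pi * 461) = 1.3848 m


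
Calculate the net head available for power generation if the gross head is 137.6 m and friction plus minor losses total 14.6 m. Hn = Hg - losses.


Hn = 137.6 - 14.6 = 123.0000 m


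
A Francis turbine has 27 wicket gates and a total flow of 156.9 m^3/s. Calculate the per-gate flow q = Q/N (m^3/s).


q = 156.9 / 27 = 5.8111 m^3/s


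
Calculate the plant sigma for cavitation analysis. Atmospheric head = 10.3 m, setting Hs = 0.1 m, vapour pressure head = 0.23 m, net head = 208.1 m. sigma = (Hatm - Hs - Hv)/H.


sigma = (10.3 - 0.1 - 0.23) / 208.1 = 0.0479


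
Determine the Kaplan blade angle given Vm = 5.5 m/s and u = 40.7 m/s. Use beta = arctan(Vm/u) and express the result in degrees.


beta = arctan(5.5 / 40.7) = 7.6961 degrees


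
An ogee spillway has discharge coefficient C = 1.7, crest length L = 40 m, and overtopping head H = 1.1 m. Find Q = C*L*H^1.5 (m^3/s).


Q = 1.7 * 40 * 1.1^1.5 = 78.4509 m^3/s


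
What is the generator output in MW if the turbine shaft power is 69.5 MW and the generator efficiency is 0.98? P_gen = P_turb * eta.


P_gen = 69.5 * 0.98 = 68.1100 MW


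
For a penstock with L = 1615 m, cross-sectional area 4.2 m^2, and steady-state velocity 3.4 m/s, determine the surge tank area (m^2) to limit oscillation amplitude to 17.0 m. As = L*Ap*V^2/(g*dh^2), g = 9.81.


As = 1615 * 4.2 * 3.4^2 / (9.81 * 17.0^2) = 27.6575 m^2


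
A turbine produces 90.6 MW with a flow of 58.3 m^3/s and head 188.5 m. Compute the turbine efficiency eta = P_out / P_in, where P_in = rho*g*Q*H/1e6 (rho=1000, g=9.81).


P_in = 1000 * 9.81 * 58.3 * 188.5 / 1e6 = 107.8075 MW
eta = 90.6 / 107.8075 = 0.8404


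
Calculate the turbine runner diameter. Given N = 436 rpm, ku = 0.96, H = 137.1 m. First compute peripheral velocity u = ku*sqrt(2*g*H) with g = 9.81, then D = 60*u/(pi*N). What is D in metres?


u = 0.96 * sqrt(2*9.81*137.1) = 49.7897 m/s
D = 60 * 49.7897 / (pi * 436) = 2.1810 m


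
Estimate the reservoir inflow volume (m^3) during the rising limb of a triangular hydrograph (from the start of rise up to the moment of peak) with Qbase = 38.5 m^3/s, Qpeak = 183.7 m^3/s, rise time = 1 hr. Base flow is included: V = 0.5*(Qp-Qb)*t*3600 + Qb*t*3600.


V = 0.5*(183.7 - 38.5)*1*3600 + 38.5*1*3600 = 399960.0000 m^3


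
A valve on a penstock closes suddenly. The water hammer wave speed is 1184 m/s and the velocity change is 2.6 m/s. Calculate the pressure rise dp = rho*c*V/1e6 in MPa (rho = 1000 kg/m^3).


dp = 1000 * 1184 * 2.6 / 1e6 = 3.0784 MPa


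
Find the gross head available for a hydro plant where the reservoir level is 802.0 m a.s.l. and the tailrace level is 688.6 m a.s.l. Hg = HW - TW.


Hg = 802.0 - 688.6 = 113.4000 m


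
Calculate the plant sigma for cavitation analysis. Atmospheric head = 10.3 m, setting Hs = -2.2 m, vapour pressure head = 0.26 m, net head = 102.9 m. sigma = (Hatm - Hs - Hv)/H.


sigma = (10.3 - (-2.2) - 0.26) / 102.9 = 0.1190


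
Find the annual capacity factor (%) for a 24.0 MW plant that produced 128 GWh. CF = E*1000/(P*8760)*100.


CF = 128 * 1000 / (24.0 * 8760) * 100 = 60.8828 %


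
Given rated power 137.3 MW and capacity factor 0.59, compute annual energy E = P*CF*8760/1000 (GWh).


E = 137.3 * 0.59 * 8760 / 1000 = 709.6213 GWh


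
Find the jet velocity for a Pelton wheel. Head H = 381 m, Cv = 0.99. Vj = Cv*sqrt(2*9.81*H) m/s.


Vj = 0.99 * sqrt(2*9.81*381) = 85.5948 m/s


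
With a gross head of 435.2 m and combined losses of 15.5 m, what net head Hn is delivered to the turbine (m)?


Hn = 435.2 - 15.5 = 419.7000 m


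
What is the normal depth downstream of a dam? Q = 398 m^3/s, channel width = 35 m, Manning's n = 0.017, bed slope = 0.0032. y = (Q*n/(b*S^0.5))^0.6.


y = (398 * 0.017 / (35 * 0.0032^0.5))^0.6 = 2.0903 m


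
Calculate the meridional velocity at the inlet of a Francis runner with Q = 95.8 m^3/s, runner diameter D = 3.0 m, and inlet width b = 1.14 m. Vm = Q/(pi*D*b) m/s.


Vm = 95.8 / (pi * 3.0 * 1.14) = 8.9164 m/s


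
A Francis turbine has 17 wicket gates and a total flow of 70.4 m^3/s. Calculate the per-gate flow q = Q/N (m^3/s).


q = 70.4 / 17 = 4.1412 m^3/s


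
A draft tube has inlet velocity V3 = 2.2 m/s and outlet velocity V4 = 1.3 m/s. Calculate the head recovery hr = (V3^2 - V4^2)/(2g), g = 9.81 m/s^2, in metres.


hr = (2.2^2 - 1.3^2) / (2*9.81) = 0.1606 m


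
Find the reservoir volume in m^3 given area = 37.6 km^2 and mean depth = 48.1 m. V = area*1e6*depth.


V = 37.6 * 1e6 * 48.1 = 1.8086e+09 m^3


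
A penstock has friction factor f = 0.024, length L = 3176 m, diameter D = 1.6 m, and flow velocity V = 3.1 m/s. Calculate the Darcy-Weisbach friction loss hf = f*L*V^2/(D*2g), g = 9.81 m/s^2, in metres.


hf = 0.024 * 3176 * 3.1^2 / (1.6 * 2 * 9.81) = 23.3344 m


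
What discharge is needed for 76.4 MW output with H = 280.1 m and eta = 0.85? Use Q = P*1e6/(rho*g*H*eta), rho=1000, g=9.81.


Q = 76.4 * 1e6 / (1000 * 9.81 * 280.1 * 0.85) = 32.7109 m^3/s


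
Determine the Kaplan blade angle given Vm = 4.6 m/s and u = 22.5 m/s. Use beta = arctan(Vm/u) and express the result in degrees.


beta = arctan(4.6 / 22.5) = 11.5546 degrees


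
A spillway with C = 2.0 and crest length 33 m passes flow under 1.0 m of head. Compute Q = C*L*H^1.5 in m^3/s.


Q = 2.0 * 33 * 1.0^1.5 = 66.0000 m^3/s


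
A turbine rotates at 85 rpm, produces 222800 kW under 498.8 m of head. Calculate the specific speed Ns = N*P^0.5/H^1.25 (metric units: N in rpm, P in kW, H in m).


Ns = 85 * 222800^0.5 / 498.8^1.25 = 17.0203


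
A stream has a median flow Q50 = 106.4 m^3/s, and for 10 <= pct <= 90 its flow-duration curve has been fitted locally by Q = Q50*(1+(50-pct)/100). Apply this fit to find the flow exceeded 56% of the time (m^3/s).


Q = 106.4 * (1 + (50 - 56)/100) = 100.0160 m^3/s


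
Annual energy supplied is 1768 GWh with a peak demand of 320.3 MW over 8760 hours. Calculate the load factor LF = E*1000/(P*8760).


LF = 1768 * 1000 / (320.3 * 8760) = 0.6301


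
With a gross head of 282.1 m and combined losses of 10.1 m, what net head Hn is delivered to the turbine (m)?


Hn = 282.1 - 10.1 = 272.0000 m


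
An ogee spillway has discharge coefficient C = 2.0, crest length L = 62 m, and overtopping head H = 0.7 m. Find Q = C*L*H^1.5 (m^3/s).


Q = 2.0 * 62 * 0.7^1.5 = 72.6221 m^3/s


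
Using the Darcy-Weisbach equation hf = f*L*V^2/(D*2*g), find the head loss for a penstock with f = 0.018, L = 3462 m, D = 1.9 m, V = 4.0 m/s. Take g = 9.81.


hf = 0.018 * 3462 * 4.0^2 / (1.9 * 2 * 9.81) = 26.7465 m


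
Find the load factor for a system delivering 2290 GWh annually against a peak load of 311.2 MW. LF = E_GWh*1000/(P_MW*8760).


LF = 2290 * 1000 / (311.2 * 8760) = 0.8400


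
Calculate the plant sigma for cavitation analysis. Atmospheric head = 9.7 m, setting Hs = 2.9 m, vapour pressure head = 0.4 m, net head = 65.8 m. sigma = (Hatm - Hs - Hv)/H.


sigma = (9.7 - 2.9 - 0.4) / 65.8 = 0.0973


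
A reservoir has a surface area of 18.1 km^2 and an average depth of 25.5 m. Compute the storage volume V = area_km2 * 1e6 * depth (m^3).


V = 18.1 * 1e6 * 25.5 = 4.6155e+08 m^3


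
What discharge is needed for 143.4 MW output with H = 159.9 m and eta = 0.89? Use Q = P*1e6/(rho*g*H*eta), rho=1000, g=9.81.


Q = 143.4 * 1e6 / (1000 * 9.81 * 159.9 * 0.89) = 102.7168 m^3/s


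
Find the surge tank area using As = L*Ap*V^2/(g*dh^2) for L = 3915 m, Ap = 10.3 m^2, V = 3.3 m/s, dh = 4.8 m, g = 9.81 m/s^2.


As = 3915 * 10.3 * 3.3^2 / (9.81 * 4.8^2) = 1942.8774 m^2


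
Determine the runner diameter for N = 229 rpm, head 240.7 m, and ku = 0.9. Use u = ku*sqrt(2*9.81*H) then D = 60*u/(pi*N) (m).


u = 0.9 * sqrt(2*9.81*240.7) = 61.8486 m/s
D = 60 * 61.8486 / (pi * 229) = 5.1582 m


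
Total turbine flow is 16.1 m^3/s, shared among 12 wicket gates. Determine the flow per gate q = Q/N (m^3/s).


q = 16.1 / 12 = 1.3417 m^3/s


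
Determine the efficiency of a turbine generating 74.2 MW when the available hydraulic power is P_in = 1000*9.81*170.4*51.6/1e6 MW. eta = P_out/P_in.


P_in = 1000 * 9.81 * 170.4 * 51.6 / 1e6 = 86.2558 MW
eta = 74.2 / 86.2558 = 0.8602


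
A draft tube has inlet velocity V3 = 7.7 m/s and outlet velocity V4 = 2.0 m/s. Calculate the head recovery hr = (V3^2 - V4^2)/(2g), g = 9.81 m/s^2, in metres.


hr = (7.7^2 - 2.0^2) / (2*9.81) = 2.8180 m


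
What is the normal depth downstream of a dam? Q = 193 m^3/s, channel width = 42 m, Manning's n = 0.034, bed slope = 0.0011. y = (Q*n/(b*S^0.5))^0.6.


y = (193 * 0.034 / (42 * 0.0011^0.5))^0.6 = 2.5343 m


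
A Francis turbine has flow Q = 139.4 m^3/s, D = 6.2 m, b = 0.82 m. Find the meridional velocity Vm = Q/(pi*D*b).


Vm = 139.4 / (pi * 6.2 * 0.82) = 8.7279 m/s


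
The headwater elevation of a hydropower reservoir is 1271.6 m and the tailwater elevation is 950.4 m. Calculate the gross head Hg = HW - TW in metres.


Hg = 1271.6 - 950.4 = 321.2000 m


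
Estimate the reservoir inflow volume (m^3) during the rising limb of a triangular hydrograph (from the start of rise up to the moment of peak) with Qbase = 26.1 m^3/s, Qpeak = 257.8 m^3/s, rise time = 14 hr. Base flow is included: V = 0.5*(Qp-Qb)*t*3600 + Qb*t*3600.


V = 0.5*(257.8 - 26.1)*14*3600 + 26.1*14*3600 = 7.1543e+06 m^3


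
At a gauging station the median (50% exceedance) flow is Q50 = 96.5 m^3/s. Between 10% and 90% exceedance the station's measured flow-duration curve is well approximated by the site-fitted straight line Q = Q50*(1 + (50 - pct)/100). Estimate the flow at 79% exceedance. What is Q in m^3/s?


Q = 96.5 * (1 + (50 - 79)/100) = 68.5150 m^3/s


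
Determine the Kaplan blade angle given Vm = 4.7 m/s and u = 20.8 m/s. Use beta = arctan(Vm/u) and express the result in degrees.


beta = arctan(4.7 / 20.8) = 12.7328 degrees


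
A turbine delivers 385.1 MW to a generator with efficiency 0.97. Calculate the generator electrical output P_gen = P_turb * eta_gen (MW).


P_gen = 385.1 * 0.97 = 373.5470 MW


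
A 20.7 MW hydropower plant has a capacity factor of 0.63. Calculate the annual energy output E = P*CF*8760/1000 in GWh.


E = 20.7 * 0.63 * 8760 / 1000 = 114.2392 GWh


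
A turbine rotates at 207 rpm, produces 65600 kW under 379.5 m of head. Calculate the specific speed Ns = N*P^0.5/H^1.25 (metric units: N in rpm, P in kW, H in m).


Ns = 207 * 65600^0.5 / 379.5^1.25 = 31.6525


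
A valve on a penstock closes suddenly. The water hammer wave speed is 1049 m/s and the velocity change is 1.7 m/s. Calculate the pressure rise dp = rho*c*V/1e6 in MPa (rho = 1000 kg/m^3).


dp = 1000 * 1049 * 1.7 / 1e6 = 1.7833 MPa


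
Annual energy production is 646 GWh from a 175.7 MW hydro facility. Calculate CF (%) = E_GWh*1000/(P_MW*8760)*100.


CF = 646 * 1000 / (175.7 * 8760) * 100 = 41.9717 %


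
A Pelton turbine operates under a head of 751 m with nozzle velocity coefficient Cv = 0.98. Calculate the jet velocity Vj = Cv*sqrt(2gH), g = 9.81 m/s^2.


Vj = 0.98 * sqrt(2*9.81*751) = 118.9585 m/s


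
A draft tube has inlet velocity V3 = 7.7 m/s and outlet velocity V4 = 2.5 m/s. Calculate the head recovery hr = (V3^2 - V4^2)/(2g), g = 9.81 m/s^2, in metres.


hr = (7.7^2 - 2.5^2) / (2*9.81) = 2.7034 m


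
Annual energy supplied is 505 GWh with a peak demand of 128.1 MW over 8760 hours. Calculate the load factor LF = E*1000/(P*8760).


LF = 505 * 1000 / (128.1 * 8760) = 0.4500


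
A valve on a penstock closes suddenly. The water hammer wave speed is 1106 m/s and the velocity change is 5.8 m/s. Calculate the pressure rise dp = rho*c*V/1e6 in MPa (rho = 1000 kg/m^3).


dp = 1000 * 1106 * 5.8 / 1e6 = 6.4148 MPa


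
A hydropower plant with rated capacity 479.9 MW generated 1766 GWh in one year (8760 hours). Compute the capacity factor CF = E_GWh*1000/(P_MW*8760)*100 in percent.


CF = 1766 * 1000 / (479.9 * 8760) * 100 = 42.0084 %


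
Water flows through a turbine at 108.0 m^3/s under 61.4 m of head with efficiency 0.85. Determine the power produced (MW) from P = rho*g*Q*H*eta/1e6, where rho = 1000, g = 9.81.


P = 1000 * 9.81 * 108.0 * 61.4 * 0.85 / 1e6 = 55.2943 MW


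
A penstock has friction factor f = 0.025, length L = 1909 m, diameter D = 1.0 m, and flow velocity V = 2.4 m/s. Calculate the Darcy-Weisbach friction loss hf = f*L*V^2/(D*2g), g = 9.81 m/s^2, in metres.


hf = 0.025 * 1909 * 2.4^2 / (1.0 * 2 * 9.81) = 14.0110 m


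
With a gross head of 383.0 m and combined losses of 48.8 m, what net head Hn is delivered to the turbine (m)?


Hn = 383.0 - 48.8 = 334.2000 m


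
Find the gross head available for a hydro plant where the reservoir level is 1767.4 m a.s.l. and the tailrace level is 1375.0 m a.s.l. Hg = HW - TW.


Hg = 1767.4 - 1375.0 = 392.4000 m


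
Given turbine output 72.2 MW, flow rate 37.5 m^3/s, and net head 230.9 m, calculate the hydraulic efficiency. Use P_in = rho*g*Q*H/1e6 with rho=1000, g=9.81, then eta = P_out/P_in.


P_in = 1000 * 9.81 * 37.5 * 230.9 / 1e6 = 84.9423 MW
eta = 72.2 / 84.9423 = 0.8500


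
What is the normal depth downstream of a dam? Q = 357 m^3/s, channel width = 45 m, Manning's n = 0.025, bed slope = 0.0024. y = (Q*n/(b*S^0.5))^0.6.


y = (357 * 0.025 / (45 * 0.0024^0.5))^0.6 = 2.3141 m


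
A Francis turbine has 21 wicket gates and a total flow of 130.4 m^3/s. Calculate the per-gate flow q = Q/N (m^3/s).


q = 130.4 / 21 = 6.2095 m^3/s


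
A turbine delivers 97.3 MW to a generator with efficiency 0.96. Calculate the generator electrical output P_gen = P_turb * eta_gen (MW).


P_gen = 97.3 * 0.96 = 93.4080 MW


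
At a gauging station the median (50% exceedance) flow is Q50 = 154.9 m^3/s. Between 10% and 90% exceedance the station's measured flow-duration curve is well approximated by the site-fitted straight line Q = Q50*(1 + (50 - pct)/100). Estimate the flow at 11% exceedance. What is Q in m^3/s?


Q = 154.9 * (1 + (50 - 11)/100) = 215.3110 m^3/s


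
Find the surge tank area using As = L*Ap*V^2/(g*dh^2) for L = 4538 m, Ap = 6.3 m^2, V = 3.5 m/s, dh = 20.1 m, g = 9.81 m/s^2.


As = 4538 * 6.3 * 3.5^2 / (9.81 * 20.1^2) = 88.3649 m^2


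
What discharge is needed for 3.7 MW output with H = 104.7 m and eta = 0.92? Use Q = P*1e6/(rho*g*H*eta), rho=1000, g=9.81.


Q = 3.7 * 1e6 / (1000 * 9.81 * 104.7 * 0.92) = 3.9156 m^3/s


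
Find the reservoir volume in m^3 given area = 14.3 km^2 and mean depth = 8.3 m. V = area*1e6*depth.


V = 14.3 * 1e6 * 8.3 = 1.1869e+08 m^3


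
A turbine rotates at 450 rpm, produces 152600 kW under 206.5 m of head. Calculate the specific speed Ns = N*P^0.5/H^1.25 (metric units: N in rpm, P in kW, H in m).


Ns = 450 * 152600^0.5 / 206.5^1.25 = 224.5638


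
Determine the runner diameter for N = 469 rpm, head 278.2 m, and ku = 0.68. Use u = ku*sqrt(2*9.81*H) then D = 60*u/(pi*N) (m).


u = 0.68 * sqrt(2*9.81*278.2) = 50.2385 m/s
D = 60 * 50.2385 / (pi * 469) = 2.0458 m


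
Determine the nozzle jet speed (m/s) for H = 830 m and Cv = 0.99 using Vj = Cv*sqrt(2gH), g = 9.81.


Vj = 0.99 * sqrt(2*9.81*830) = 126.3350 m/s


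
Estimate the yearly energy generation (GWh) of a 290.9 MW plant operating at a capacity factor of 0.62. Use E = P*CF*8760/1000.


E = 290.9 * 0.62 * 8760 / 1000 = 1579.9361 GWh


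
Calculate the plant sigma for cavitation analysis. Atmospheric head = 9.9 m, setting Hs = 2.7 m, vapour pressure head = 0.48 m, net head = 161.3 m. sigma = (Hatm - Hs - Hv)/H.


sigma = (9.9 - 2.7 - 0.48) / 161.3 = 0.0417


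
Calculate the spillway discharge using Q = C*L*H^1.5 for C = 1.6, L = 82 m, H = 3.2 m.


Q = 1.6 * 82 * 3.2^1.5 = 751.0326 m^3/s


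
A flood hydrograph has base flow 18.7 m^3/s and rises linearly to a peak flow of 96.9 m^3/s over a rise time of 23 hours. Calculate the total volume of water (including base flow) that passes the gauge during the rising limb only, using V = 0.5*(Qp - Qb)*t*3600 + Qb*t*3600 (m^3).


V = 0.5*(96.9 - 18.7)*23*3600 + 18.7*23*3600 = 4.7858e+06 m^3


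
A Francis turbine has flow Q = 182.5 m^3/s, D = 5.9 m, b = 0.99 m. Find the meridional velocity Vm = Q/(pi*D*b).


Vm = 182.5 / (pi * 5.9 * 0.99) = 9.9455 m/s


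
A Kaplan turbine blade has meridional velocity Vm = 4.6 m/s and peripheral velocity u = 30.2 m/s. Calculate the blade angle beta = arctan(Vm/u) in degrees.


beta = arctan(4.6 / 30.2) = 8.6606 degrees


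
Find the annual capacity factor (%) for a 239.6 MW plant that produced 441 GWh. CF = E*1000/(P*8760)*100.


CF = 441 * 1000 / (239.6 * 8760) * 100 = 21.0110 %


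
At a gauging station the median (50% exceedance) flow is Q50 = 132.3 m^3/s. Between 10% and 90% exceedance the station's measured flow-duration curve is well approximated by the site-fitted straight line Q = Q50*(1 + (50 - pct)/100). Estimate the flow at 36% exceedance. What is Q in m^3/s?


Q = 132.3 * (1 + (50 - 36)/100) = 150.8220 m^3/s


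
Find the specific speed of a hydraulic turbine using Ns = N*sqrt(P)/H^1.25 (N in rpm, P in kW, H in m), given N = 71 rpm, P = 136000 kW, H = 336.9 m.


Ns = 71 * 136000^0.5 / 336.9^1.25 = 18.1406


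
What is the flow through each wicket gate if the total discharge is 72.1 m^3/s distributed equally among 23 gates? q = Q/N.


q = 72.1 / 23 = 3.1348 m^3/s


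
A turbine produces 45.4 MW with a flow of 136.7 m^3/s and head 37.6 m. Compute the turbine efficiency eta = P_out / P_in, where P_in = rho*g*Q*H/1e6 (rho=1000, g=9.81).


P_in = 1000 * 9.81 * 136.7 * 37.6 / 1e6 = 50.4226 MW
eta = 45.4 / 50.4226 = 0.9004


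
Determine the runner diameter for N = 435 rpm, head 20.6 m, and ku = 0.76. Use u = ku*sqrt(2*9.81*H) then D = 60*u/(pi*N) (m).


u = 0.76 * sqrt(2*9.81*20.6) = 15.2791 m/s
D = 60 * 15.2791 / (pi * 435) = 0.6708 m


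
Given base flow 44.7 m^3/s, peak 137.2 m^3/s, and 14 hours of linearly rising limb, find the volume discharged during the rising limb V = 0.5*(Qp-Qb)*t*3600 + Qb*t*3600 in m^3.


V = 0.5*(137.2 - 44.7)*14*3600 + 44.7*14*3600 = 4.5839e+06 m^3


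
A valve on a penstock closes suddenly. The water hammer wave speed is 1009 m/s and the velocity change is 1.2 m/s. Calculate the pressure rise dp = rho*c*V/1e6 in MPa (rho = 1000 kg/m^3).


dp = 1000 * 1009 * 1.2 / 1e6 = 1.2108 MPa


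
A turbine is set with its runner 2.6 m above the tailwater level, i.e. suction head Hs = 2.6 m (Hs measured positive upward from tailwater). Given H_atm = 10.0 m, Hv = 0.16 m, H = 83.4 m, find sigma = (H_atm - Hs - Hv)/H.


sigma = (10.0 - 2.6 - 0.16) / 83.4 = 0.0868


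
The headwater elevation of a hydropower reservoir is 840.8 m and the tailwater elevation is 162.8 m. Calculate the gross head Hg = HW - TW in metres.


Hg = 840.8 - 162.8 = 678.0000 m


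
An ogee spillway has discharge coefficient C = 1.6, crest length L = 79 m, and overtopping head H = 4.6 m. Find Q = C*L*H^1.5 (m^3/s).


Q = 1.6 * 79 * 4.6^1.5 = 1247.0499 m^3/s


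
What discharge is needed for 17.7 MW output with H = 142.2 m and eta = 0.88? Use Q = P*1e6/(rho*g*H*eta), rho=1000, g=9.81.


Q = 17.7 * 1e6 / (1000 * 9.81 * 142.2 * 0.88) = 14.4186 m^3/s


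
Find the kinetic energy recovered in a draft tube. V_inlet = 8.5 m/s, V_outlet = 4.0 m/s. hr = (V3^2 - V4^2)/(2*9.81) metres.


hr = (8.5^2 - 4.0^2) / (2*9.81) = 2.8670 m


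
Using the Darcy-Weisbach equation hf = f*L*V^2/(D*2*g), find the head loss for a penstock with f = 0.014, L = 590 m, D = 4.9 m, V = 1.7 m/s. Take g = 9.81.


hf = 0.014 * 590 * 1.7^2 / (4.9 * 2 * 9.81) = 0.2483 m


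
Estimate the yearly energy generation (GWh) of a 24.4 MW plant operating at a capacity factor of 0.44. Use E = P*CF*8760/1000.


E = 24.4 * 0.44 * 8760 / 1000 = 94.0474 GWh


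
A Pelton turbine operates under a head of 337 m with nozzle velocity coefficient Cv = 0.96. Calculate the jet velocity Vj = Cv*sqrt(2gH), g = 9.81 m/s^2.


Vj = 0.96 * sqrt(2*9.81*337) = 78.0613 m/s


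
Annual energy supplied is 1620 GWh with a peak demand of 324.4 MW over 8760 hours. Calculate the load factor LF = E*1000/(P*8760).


LF = 1620 * 1000 / (324.4 * 8760) = 0.5701


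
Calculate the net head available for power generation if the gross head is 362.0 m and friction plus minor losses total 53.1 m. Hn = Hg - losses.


Hn = 362.0 - 53.1 = 308.9000 m


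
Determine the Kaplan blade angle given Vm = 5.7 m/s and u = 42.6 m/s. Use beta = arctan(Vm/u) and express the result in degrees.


beta = arctan(5.7 / 42.6) = 7.6211 degrees


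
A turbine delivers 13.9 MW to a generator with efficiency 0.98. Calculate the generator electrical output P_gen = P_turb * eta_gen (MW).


P_gen = 13.9 * 0.98 = 13.6220 MW


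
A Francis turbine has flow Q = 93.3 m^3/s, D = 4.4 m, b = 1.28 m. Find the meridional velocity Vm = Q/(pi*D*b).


Vm = 93.3 / (pi * 4.4 * 1.28) = 5.2731 m/s


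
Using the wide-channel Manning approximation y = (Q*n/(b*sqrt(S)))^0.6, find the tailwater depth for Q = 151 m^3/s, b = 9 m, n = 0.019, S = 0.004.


y = (151 * 0.019 / (9 * 0.004^0.5))^0.6 = 2.6392 m


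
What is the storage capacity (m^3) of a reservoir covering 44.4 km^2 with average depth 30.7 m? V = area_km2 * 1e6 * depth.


V = 44.4 * 1e6 * 30.7 = 1.3631e+09 m^3


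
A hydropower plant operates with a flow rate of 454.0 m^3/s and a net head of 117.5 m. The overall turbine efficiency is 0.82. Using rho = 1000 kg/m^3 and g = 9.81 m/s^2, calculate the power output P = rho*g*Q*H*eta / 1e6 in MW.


P = 1000 * 9.81 * 454.0 * 117.5 * 0.82 / 1e6 = 429.1178 MW


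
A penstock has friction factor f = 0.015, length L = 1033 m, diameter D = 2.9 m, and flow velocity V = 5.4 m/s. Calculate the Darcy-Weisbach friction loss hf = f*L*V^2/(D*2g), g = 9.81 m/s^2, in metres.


hf = 0.015 * 1033 * 5.4^2 / (2.9 * 2 * 9.81) = 7.9411 m


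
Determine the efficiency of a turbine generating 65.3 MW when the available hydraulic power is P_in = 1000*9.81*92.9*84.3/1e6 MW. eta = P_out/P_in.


P_in = 1000 * 9.81 * 92.9 * 84.3 / 1e6 = 76.8267 MW
eta = 65.3 / 76.8267 = 0.8500


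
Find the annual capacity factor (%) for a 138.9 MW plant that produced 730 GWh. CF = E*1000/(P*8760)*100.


CF = 730 * 1000 / (138.9 * 8760) * 100 = 59.9952 %


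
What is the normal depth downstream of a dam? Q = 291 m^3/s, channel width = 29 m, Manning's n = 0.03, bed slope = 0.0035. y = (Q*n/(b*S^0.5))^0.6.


y = (291 * 0.03 / (29 * 0.0035^0.5))^0.6 = 2.6543 m


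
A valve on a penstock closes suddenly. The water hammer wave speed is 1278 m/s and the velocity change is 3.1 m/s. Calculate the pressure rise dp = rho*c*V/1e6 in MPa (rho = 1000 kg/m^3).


dp = 1000 * 1278 * 3.1 / 1e6 = 3.9618 MPa


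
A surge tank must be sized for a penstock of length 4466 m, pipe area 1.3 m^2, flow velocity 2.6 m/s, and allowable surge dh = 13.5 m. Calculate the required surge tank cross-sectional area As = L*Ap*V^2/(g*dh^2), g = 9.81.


As = 4466 * 1.3 * 2.6^2 / (9.81 * 13.5^2) = 21.9519 m^2


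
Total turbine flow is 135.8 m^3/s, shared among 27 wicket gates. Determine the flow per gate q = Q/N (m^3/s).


q = 135.8 / 27 = 5.0296 m^3/s


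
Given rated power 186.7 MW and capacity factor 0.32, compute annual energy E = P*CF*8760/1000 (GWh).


E = 186.7 * 0.32 * 8760 / 1000 = 523.3574 GWh


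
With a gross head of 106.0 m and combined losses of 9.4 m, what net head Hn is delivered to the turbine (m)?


Hn = 106.0 - 9.4 = 96.6000 m


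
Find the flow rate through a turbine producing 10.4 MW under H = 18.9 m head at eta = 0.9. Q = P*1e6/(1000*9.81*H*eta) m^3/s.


Q = 10.4 * 1e6 / (1000 * 9.81 * 18.9 * 0.9) = 62.3247 m^3/s


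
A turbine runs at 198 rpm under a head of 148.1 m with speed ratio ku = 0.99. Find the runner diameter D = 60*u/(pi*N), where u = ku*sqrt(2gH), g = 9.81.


u = 0.99 * sqrt(2*9.81*148.1) = 53.3657 m/s
D = 60 * 53.3657 / (pi * 198) = 5.1475 m


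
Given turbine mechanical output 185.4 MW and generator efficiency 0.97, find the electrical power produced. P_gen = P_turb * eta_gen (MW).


P_gen = 185.4 * 0.97 = 179.8380 MW


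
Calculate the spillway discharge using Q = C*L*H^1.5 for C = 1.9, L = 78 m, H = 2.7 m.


Q = 1.9 * 78 * 2.7^1.5 = 657.4971 m^3/s


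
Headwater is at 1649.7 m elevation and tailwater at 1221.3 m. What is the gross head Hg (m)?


Hg = 1649.7 - 1221.3 = 428.4000 m


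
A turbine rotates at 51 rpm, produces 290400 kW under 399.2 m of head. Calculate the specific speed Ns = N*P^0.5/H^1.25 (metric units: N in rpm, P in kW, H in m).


Ns = 51 * 290400^0.5 / 399.2^1.25 = 15.4021


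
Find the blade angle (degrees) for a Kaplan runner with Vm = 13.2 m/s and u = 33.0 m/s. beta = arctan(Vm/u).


beta = arctan(13.2 / 33.0) = 21.8014 degrees


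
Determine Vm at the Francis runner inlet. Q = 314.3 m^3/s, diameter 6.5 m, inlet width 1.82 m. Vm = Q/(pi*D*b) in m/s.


Vm = 314.3 / (pi * 6.5 * 1.82) = 8.4569 m/s


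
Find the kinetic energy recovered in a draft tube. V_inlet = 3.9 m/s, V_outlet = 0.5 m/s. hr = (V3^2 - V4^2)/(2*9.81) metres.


hr = (3.9^2 - 0.5^2) / (2*9.81) = 0.7625 m


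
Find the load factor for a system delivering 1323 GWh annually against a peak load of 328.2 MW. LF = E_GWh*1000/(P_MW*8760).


LF = 1323 * 1000 / (328.2 * 8760) = 0.4602


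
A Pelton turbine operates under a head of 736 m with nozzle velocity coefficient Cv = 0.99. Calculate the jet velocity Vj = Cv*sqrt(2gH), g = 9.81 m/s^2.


Vj = 0.99 * sqrt(2*9.81*736) = 118.9662 m/s


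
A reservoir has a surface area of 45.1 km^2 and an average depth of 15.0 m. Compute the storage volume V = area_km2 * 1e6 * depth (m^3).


V = 45.1 * 1e6 * 15.0 = 6.7650e+08 m^3


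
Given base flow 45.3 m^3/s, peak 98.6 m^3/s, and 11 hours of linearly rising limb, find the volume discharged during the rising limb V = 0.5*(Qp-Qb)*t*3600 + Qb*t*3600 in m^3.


V = 0.5*(98.6 - 45.3)*11*3600 + 45.3*11*3600 = 2.8492e+06 m^3


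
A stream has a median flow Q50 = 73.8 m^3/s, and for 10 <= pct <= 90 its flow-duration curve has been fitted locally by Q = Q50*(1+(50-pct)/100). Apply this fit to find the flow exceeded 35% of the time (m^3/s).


Q = 73.8 * (1 + (50 - 35)/100) = 84.8700 m^3/s


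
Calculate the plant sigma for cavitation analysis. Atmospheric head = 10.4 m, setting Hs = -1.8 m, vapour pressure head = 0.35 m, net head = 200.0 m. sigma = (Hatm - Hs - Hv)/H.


sigma = (10.4 - (-1.8) - 0.35) / 200.0 = 0.0593


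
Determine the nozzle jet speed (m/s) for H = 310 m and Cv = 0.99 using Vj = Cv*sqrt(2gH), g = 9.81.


Vj = 0.99 * sqrt(2*9.81*310) = 77.2086 m/s


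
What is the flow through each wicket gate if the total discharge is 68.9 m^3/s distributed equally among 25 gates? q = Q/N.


q = 68.9 / 25 = 2.7560 m^3/s


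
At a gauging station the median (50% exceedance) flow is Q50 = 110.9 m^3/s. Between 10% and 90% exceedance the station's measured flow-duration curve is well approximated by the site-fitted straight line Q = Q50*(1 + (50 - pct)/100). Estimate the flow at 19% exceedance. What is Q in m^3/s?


Q = 110.9 * (1 + (50 - 19)/100) = 145.2790 m^3/s


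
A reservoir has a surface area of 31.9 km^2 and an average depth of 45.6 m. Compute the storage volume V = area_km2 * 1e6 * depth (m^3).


V = 31.9 * 1e6 * 45.6 = 1.4546e+09 m^3


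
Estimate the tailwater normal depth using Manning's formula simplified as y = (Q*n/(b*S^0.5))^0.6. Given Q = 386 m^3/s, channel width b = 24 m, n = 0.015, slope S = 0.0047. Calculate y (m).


y = (386 * 0.015 / (24 * 0.0047^0.5))^0.6 = 2.1274 m


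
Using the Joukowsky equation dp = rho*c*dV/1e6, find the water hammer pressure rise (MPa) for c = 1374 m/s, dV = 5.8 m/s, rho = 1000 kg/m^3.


dp = 1000 * 1374 * 5.8 / 1e6 = 7.9692 MPa


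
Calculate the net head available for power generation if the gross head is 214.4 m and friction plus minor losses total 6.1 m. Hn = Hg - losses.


Hn = 214.4 - 6.1 = 208.3000 m


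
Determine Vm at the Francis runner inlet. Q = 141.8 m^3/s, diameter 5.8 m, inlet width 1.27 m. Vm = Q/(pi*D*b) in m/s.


Vm = 141.8 / (pi * 5.8 * 1.27) = 6.1277 m/s


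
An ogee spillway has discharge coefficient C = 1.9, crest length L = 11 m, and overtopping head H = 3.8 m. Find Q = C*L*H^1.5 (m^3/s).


Q = 1.9 * 11 * 3.8^1.5 = 154.8181 m^3/s


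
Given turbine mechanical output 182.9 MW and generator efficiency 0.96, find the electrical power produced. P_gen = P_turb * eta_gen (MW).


P_gen = 182.9 * 0.96 = 175.5840 MW


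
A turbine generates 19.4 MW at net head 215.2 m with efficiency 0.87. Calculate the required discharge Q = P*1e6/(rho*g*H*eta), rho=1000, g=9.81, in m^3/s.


Q = 19.4 * 1e6 / (1000 * 9.81 * 215.2 * 0.87) = 10.5626 m^3/s


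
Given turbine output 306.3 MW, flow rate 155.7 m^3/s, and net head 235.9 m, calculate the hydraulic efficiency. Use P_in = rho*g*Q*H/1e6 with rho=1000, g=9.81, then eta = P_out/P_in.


P_in = 1000 * 9.81 * 155.7 * 235.9 / 1e6 = 360.3177 MW
eta = 306.3 / 360.3177 = 0.8501


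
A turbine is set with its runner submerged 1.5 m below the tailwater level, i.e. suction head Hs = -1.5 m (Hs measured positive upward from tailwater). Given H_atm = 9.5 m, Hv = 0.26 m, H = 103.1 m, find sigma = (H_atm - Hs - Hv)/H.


sigma = (9.5 - (-1.5) - 0.26) / 103.1 = 0.1042


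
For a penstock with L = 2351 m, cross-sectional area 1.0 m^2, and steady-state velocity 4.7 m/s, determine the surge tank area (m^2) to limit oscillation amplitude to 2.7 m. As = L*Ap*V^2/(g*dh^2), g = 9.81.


As = 2351 * 1.0 * 4.7^2 / (9.81 * 2.7^2) = 726.1926 m^2


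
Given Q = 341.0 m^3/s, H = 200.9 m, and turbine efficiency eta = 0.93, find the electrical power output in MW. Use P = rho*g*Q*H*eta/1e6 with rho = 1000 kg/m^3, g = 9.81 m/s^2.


P = 1000 * 9.81 * 341.0 * 200.9 * 0.93 / 1e6 = 625.0090 MW


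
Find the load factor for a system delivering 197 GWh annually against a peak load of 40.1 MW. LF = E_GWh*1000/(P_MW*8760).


LF = 197 * 1000 / (40.1 * 8760) = 0.5608


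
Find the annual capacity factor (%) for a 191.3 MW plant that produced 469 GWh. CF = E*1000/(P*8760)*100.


CF = 469 * 1000 / (191.3 * 8760) * 100 = 27.9868 %


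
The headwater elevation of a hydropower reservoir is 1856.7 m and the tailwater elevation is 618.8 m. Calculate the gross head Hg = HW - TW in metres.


Hg = 1856.7 - 618.8 = 1237.9000 m


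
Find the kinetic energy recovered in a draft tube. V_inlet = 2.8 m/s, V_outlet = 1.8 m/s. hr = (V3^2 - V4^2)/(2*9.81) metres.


hr = (2.8^2 - 1.8^2) / (2*9.81) = 0.2345 m


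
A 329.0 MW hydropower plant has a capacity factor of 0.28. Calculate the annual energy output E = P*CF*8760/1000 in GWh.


E = 329.0 * 0.28 * 8760 / 1000 = 806.9712 GWh


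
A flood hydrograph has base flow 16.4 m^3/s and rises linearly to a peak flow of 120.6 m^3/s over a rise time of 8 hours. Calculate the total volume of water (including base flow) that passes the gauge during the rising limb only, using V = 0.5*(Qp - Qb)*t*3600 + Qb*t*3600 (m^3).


V = 0.5*(120.6 - 16.4)*8*3600 + 16.4*8*3600 = 1.9728e+06 m^3


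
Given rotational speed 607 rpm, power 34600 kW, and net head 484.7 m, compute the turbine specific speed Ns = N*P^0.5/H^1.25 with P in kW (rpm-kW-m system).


Ns = 607 * 34600^0.5 / 484.7^1.25 = 49.6461


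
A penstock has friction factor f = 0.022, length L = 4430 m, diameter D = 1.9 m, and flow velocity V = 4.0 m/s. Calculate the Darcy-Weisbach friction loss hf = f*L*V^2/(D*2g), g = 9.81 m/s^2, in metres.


hf = 0.022 * 4430 * 4.0^2 / (1.9 * 2 * 9.81) = 41.8306 m


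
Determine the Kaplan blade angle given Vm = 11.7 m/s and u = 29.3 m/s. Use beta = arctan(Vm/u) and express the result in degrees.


beta = arctan(11.7 / 29.3) = 21.7677 degrees


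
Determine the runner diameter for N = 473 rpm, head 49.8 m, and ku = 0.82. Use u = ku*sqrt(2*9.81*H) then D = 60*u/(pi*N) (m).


u = 0.82 * sqrt(2*9.81*49.8) = 25.6317 m/s
D = 60 * 25.6317 / (pi * 473) = 1.0349 m


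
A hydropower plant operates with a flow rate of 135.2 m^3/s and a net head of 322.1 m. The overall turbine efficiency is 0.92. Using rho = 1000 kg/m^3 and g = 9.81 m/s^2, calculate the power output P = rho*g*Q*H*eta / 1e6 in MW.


P = 1000 * 9.81 * 135.2 * 322.1 * 0.92 / 1e6 = 393.0287 MW


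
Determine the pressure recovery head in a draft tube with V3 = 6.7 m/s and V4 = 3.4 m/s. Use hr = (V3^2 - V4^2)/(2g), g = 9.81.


hr = (6.7^2 - 3.4^2) / (2*9.81) = 1.6988 m


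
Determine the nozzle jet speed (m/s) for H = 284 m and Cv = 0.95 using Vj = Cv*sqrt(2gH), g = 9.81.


Vj = 0.95 * sqrt(2*9.81*284) = 70.9140 m/s


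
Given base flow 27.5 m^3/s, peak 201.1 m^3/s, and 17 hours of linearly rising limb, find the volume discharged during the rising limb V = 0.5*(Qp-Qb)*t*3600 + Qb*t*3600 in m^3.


V = 0.5*(201.1 - 27.5)*17*3600 + 27.5*17*3600 = 6.9952e+06 m^3


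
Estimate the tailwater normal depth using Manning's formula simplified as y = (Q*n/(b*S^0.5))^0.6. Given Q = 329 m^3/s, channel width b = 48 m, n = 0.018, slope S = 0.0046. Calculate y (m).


y = (329 * 0.018 / (48 * 0.0046^0.5))^0.6 = 1.4319 m


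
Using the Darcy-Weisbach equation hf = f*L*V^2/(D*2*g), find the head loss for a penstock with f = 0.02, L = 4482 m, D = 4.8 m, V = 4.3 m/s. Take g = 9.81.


hf = 0.02 * 4482 * 4.3^2 / (4.8 * 2 * 9.81) = 17.5994 m


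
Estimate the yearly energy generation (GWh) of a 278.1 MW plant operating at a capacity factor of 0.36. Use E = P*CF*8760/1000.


E = 278.1 * 0.36 * 8760 / 1000 = 877.0162 GWh


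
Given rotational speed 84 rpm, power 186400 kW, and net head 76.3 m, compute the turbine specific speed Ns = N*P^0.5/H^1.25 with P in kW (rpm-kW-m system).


Ns = 84 * 186400^0.5 / 76.3^1.25 = 160.8224


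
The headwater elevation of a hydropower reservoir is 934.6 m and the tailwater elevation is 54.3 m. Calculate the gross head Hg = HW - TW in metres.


Hg = 934.6 - 54.3 = 880.3000 m


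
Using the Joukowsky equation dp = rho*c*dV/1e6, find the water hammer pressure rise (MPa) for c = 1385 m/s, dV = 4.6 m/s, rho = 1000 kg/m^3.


dp = 1000 * 1385 * 4.6 / 1e6 = 6.3710 MPa


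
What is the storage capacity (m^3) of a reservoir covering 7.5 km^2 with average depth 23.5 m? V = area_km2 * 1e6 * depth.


V = 7.5 * 1e6 * 23.5 = 1.7625e+08 m^3


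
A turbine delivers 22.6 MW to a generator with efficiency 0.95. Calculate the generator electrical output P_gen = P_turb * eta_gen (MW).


P_gen = 22.6 * 0.95 = 21.4700 MW


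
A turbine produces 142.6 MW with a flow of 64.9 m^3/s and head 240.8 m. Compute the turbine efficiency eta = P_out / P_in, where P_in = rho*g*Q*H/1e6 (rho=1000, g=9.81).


P_in = 1000 * 9.81 * 64.9 * 240.8 / 1e6 = 153.3099 MW
eta = 142.6 / 153.3099 = 0.9301
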